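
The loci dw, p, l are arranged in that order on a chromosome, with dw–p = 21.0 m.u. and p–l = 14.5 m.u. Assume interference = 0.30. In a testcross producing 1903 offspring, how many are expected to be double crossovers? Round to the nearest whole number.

41

Map distances give recombination frequencies of 0.210 and 0.145 for the two intervals.
With interference 0.30 (so coincidence = 0.70), expected double-crossover frequency = 0.210 × 0.145 × 0.70 = 0.02131.
Expected number = 0.02131 × 1903 = 40.56 ≈ 41.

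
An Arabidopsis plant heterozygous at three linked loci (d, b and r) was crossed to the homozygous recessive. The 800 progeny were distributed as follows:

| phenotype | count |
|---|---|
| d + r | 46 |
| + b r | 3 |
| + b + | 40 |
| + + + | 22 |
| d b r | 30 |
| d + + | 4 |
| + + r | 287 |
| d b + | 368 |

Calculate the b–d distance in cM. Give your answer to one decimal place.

The two most frequent reciprocal classes, d b + and + + r, are the parental types, so the F1 was d b + / + + r.
The two rarest classes, d + + and + b r, are the double crossovers. Comparing them with the parentals, only the b allele has switched, so b is the middle locus and the order is r – b – d.
Crossovers in the b–d interval produce the single-crossover classes + b + and d + r (40 + 46 = 86) plus the double crossovers (7).
RF(b–d) = (86 + 7) / 800 = 93/800 = 0.1163 → 11.6 cM.

11.6 cM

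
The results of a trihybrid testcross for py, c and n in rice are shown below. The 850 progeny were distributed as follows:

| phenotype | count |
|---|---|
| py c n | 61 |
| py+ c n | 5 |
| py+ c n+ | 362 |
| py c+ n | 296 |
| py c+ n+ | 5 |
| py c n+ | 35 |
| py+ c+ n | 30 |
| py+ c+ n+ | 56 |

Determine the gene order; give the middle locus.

n

The two most frequent reciprocal classes, py+ c n+ and py c+ n, are the parental types, so the F1 was py+ c n+ / py c+ n.
The two rarest classes, py+ c n and py c+ n+, are the double crossovers. Comparing them with the parentals, only the n allele has switched, so n is the middle locus and the order is c – n – py.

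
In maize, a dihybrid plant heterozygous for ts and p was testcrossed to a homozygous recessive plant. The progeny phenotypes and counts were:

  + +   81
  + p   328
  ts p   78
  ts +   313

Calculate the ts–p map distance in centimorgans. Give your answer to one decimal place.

19.9 centimorgans

The two most frequent classes, + p (328) and ts + (313), are the parental types, so the F1 was + p / ts +.
The recombinant classes are + + and ts p: 81 + 78 = 159.
Recombination frequency = 159/800 = 0.1988 ≈ 19.9%, i.e. 19.9 centimorgans.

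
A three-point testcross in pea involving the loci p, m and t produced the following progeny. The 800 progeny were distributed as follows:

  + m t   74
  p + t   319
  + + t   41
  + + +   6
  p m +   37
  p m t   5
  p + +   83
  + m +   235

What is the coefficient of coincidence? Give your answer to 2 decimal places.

0.59

The two most frequent reciprocal classes, + m + and p + t, are the parental types, so the F1 was + m + / p + t.
The two rarest classes, + + + and p m t, are the double crossovers. Comparing them with the parentals, only the m allele has switched, so m is the middle locus and the order is p – m – t.
p–m: (78 + 11)/800 = 0.1113; m–t: (157 + 11)/800 = 0.2100.
Expected DCO frequency = 0.1113 × 0.2100 ≈ 0.02337; observed = 11/800 ≈ 0.01375.
Coefficient of coincidence = 0.01375/0.02337 ≈ 0.59.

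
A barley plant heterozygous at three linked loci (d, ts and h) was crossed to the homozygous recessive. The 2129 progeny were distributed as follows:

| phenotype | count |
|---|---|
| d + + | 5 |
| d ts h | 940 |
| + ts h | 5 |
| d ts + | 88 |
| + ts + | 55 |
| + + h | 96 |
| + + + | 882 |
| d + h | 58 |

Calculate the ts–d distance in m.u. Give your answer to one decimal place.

The two most frequent reciprocal classes, + + + and d ts h, are the parental types, so the F1 was + + + / d ts h.
The two rarest classes, d + + and + ts h, are the double crossovers. Comparing them with the parentals, only the d allele has switched, so d is the middle locus and the order is ts – d – h.
Crossovers in the ts–d interval produce the single-crossover classes + ts + and d + h (55 + 58 = 113) plus the double crossovers (10).
RF(ts–d) = (113 + 10) / 2129 = 123/2129 = 0.0578 → 5.8 m.u.

5.8 m.u.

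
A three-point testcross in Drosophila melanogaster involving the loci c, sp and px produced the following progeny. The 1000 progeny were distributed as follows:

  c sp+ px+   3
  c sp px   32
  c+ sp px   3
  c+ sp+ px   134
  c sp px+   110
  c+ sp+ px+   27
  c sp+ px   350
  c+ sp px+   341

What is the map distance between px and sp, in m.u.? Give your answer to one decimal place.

The two most frequent reciprocal classes, c+ sp px+ and c sp+ px, are the parental types, so the F1 was c+ sp px+ / c sp+ px.
The two rarest classes, c+ sp px and c sp+ px+, are the double crossovers. Comparing them with the parentals, only the px allele has switched, so px is the middle locus and the order is c – px – sp.
Crossovers in the px–sp interval produce the single-crossover classes c+ sp+ px+ and c sp px (27 + 32 = 59) plus the double crossovers (6).
RF(px–sp) = (59 + 6) / 1000 = 65/1000 = 0.0650 → 6.5 m.u.

6.5 m.u.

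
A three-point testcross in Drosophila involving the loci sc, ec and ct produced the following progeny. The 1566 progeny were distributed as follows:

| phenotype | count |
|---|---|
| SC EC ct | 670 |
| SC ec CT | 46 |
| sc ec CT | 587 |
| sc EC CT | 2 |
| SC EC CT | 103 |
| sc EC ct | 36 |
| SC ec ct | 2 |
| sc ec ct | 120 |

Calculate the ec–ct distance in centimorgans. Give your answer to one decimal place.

14.5 centimorgans

The two most frequent reciprocal classes, SC EC ct and sc ec CT, are the parental types, so the F1 was SC EC ct / sc ec CT.
The two rarest classes, SC ec ct and sc EC CT, are the double crossovers. Comparing them with the parentals, only the ec allele has switched, so ec is the middle locus and the order is ct – ec – sc.
Crossovers in the ct–ec interval produce the single-crossover classes SC EC CT and sc ec ct (103 + 120 = 223) plus the double crossovers (4).
RF(ct–ec) = (223 + 4) / 1566 = 227/1566 = 0.1450 → 14.5 centimorgans.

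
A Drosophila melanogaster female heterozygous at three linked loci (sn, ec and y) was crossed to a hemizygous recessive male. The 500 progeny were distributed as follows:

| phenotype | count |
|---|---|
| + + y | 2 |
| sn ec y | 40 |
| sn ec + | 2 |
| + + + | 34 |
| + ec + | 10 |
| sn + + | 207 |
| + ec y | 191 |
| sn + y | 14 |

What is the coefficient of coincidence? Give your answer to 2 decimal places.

0.92

The two most frequent reciprocal classes, sn + + and + ec y, are the parental types, so the F1 was sn + + / + ec y.
The two rarest classes, sn ec + and + + y, are the double crossovers. Comparing them with the parentals, only the ec allele has switched, so ec is the middle locus and the order is sn – ec – y.
sn–ec: (74 + 4)/500 = 0.1560; ec–y: (24 + 4)/500 = 0.0560.
Expected DCO frequency = 0.1560 × 0.0560 ≈ 0.00874; observed = 4/500 ≈ 0.00800.
Coefficient of coincidence = 0.00800/0.00874 ≈ 0.92.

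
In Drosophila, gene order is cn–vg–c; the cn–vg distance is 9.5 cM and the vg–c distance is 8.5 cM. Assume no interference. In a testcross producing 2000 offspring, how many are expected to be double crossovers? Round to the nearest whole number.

Map distances give recombination frequencies of 0.095 and 0.085 for the two intervals.
With no interference, expected double-crossover frequency = 0.095 × 0.085 = 0.00808.
Expected number = 0.00808 × 2000 = 16.15 ≈ 16.

16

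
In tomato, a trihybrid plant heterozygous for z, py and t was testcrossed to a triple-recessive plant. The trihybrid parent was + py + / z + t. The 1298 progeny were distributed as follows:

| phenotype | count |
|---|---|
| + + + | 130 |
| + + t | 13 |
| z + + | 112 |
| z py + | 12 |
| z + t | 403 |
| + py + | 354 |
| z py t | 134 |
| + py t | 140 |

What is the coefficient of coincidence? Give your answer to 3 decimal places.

The two rarest classes, z py + and + + t, are the double crossovers. Comparing them with the parentals, only the z allele has switched, so z is the middle locus and the order is t – z – py.
t–z: (252 + 25)/1298 = 0.2134; z–py: (264 + 25)/1298 = 0.2227.
Expected DCO frequency = 0.2134 × 0.2227 ≈ 0.04752; observed = 25/1298 ≈ 0.01926.
Coefficient of coincidence = 0.01926/0.04752 ≈ 0.405.

0.405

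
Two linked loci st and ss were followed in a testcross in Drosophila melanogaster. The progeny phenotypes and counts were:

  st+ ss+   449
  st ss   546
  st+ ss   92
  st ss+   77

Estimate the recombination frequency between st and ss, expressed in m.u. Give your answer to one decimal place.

The two most frequent classes, st+ ss+ (449) and st ss (546), are the parental types, so the F1 was st+ ss+ / st ss.
The recombinant classes are st+ ss and st ss+: 92 + 77 = 169.
Recombination frequency = 169/1164 = 0.1452 ≈ 14.5%, i.e. 14.5 m.u.

14.5 m.u.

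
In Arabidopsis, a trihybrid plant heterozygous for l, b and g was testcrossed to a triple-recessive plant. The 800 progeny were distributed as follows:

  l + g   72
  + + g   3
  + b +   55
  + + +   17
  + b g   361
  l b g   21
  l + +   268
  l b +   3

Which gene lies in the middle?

The two most frequent reciprocal classes, + b g and l + +, are the parental types, so the F1 was + b g / l + +.
The two rarest classes, + + g and l b +, are the double crossovers. Comparing them with the parentals, only the b allele has switched, so b is the middle locus and the order is g – b – l.

b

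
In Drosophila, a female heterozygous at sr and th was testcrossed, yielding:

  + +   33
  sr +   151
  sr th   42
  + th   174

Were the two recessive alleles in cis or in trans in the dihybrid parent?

The two most frequent classes are + th (174) and sr + (151); these are the parental (non-recombinant) types.
So the F1 carried + th on one chromosome and sr + on the other — the recessive alleles are on opposite chromosomes (trans / repulsion).

trans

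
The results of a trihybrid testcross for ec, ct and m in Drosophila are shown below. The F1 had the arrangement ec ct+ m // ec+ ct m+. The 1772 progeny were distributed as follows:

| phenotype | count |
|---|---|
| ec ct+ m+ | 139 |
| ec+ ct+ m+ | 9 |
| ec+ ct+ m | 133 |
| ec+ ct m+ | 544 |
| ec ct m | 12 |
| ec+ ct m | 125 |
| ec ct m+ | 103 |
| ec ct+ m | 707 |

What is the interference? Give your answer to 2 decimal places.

The two rarest classes, ec ct m and ec+ ct+ m+, are the double crossovers. Comparing them with the parentals, only the ct allele has switched, so ct is the middle locus and the order is m – ct – ec.
m–ct: (264 + 21)/1772 = 0.1608; ct–ec: (236 + 21)/1772 = 0.1450.
Expected DCO frequency = 0.1608 × 0.1450 ≈ 0.02332; observed = 21/1772 ≈ 0.01185.
Coefficient of coincidence = 0.01185/0.02332 ≈ 0.51; interference = 1 − 0.51 = 0.49.

0.49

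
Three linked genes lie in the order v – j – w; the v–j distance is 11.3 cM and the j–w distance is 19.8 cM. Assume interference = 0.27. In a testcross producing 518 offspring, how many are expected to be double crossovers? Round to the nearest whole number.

Map distances give recombination frequencies of 0.113 and 0.198 for the two intervals.
With interference 0.27 (so coincidence = 0.73), expected double-crossover frequency = 0.113 × 0.198 × 0.73 = 0.01633.
Expected number = 0.01633 × 518 = 8.46 ≈ 8.

8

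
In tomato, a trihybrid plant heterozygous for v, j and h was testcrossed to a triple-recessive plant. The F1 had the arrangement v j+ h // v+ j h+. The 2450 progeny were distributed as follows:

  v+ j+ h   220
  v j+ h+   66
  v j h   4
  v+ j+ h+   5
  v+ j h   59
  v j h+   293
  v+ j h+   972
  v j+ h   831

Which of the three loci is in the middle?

j

The two rarest classes, v j h and v+ j+ h+, are the double crossovers. Comparing them with the parentals, only the j allele has switched, so j is the middle locus and the order is h – j – v.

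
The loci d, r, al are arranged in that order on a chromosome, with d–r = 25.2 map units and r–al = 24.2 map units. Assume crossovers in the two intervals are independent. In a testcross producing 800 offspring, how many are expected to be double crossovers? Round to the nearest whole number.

49

Map distances give recombination frequencies of 0.252 and 0.242 for the two intervals.
With no interference, expected double-crossover frequency = 0.252 × 0.242 = 0.06098.
Expected number = 0.06098 × 800 = 48.79 ≈ 49.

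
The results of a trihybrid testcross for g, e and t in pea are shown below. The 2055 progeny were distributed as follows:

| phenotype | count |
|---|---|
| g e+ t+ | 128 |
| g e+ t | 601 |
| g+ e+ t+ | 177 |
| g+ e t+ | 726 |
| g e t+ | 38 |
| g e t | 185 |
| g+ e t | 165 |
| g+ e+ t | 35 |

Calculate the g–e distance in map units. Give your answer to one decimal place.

21.2 map units

The two most frequent reciprocal classes, g e+ t and g+ e t+, are the parental types, so the F1 was g e+ t / g+ e t+.
The two rarest classes, g+ e+ t and g e t+, are the double crossovers. Comparing them with the parentals, only the g allele has switched, so g is the middle locus and the order is e – g – t.
Crossovers in the e–g interval produce the single-crossover classes g e t and g+ e+ t+ (185 + 177 = 362) plus the double crossovers (73).
RF(e–g) = (362 + 73) / 2055 = 435/2055 = 0.2117 → 21.2 map units.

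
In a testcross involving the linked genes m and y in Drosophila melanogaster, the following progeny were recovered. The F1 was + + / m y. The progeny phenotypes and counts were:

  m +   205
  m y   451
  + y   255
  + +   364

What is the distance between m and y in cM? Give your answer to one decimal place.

The recombinant classes are + y and m +: 255 + 205 = 460.
Recombination frequency = 460/1275 = 0.3608 ≈ 36.1%, i.e. 36.1 cM.

36.1 cM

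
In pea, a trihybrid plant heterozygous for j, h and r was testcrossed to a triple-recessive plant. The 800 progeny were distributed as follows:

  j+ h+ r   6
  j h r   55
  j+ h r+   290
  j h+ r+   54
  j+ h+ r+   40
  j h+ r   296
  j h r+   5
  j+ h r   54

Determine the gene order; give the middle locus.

j

The two most frequent reciprocal classes, j+ h r+ and j h+ r, are the parental types, so the F1 was j+ h r+ / j h+ r.
The two rarest classes, j h r+ and j+ h+ r, are the double crossovers. Comparing them with the parentals, only the j allele has switched, so j is the middle locus and the order is r – j – h.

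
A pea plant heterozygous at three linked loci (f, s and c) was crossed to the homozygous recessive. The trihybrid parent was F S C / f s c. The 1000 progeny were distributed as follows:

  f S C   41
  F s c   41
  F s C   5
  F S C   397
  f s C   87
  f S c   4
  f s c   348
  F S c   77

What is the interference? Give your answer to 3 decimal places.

The two rarest classes, F s C and f S c, are the double crossovers. Comparing them with the parentals, only the s allele has switched, so s is the middle locus and the order is c – s – f.
c–s: (164 + 9)/1000 = 0.1730; s–f: (82 + 9)/1000 = 0.0910.
Expected DCO frequency = 0.1730 × 0.0910 ≈ 0.01574; observed = 9/1000 ≈ 0.00900.
Coefficient of coincidence = 0.00900/0.01574 ≈ 0.572; interference = 1 − 0.572 = 0.428.

0.428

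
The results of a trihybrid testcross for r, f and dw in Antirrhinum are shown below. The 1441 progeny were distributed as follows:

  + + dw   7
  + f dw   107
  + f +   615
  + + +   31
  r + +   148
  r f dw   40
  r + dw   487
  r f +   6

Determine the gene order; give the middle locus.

The two most frequent reciprocal classes, r + dw and + f +, are the parental types, so the F1 was r + dw / + f +.
The two rarest classes, + + dw and r f +, are the double crossovers. Comparing them with the parentals, only the r allele has switched, so r is the middle locus and the order is dw – r – f.

r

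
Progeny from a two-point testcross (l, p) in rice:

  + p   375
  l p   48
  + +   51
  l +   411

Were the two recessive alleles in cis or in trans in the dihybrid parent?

trans

The two most frequent classes are + p (375) and l + (411); these are the parental (non-recombinant) types.
So the F1 carried + p on one chromosome and l + on the other — the recessive alleles are on opposite chromosomes (trans / repulsion).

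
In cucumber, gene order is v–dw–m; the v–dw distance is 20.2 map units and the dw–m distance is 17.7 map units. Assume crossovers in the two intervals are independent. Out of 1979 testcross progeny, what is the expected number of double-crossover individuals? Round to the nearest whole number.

71

Map distances give recombination frequencies of 0.202 and 0.177 for the two intervals.
With no interference, expected double-crossover frequency = 0.202 × 0.177 = 0.03575.
Expected number = 0.03575 × 1979 = 70.76 ≈ 71.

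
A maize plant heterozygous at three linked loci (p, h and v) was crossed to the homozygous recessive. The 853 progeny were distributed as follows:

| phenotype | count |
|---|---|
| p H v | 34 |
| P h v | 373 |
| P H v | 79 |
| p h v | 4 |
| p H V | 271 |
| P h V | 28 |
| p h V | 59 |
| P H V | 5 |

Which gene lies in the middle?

The two most frequent reciprocal classes, p H V and P h v, are the parental types, so the F1 was p H V / P h v.
The two rarest classes, P H V and p h v, are the double crossovers. Comparing them with the parentals, only the p allele has switched, so p is the middle locus and the order is h – p – v.

p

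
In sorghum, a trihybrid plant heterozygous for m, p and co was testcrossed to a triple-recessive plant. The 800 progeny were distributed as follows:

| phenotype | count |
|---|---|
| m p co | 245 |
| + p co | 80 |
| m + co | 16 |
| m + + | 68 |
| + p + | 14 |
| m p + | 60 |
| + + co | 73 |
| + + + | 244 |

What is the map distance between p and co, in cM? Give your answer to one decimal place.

20.4 cM

The two most frequent reciprocal classes, m p co and + + +, are the parental types, so the F1 was m p co / + + +.
The two rarest classes, m + co and + p +, are the double crossovers. Comparing them with the parentals, only the p allele has switched, so p is the middle locus and the order is co – p – m.
Crossovers in the co–p interval produce the single-crossover classes m p + and + + co (60 + 73 = 133) plus the double crossovers (30).
RF(co–p) = (133 + 30) / 800 = 163/800 = 0.2037 → 20.4 cM.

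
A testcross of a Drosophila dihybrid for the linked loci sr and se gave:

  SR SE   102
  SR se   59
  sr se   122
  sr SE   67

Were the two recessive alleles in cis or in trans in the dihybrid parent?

cis

The two most frequent classes are SR SE (102) and sr se (122); these are the parental (non-recombinant) types.
So the F1 carried SR SE on one chromosome and sr se on the other — the recessive alleles are on the same chromosome (cis / coupling).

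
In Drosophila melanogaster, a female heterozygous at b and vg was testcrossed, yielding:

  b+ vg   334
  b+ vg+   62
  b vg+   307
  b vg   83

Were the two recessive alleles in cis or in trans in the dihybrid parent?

trans

The two most frequent classes are b+ vg (334) and b vg+ (307); these are the parental (non-recombinant) types.
So the F1 carried b+ vg on one chromosome and b vg+ on the other — the recessive alleles are on opposite chromosomes (trans / repulsion).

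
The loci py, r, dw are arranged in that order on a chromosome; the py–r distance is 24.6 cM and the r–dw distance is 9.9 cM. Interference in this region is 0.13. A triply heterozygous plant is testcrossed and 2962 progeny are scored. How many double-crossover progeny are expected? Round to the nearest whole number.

63

Map distances give recombination frequencies of 0.246 and 0.099 for the two intervals.
With interference 0.13 (so coincidence = 0.87), expected double-crossover frequency = 0.246 × 0.099 × 0.87 = 0.02119.
Expected number = 0.02119 × 2962 = 62.76 ≈ 63.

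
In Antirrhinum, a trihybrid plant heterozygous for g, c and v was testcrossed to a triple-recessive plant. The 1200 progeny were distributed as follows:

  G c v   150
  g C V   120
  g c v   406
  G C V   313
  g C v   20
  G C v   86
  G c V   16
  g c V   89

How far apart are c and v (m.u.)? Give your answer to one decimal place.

17.6 m.u.

The two most frequent reciprocal classes, G C V and g c v, are the parental types, so the F1 was G C V / g c v.
The two rarest classes, G c V and g C v, are the double crossovers. Comparing them with the parentals, only the c allele has switched, so c is the middle locus and the order is g – c – v.
Crossovers in the c–v interval produce the single-crossover classes G C v and g c V (86 + 89 = 175) plus the double crossovers (36).
RF(c–v) = (175 + 36) / 1200 = 211/1200 = 0.1758 → 17.6 m.u.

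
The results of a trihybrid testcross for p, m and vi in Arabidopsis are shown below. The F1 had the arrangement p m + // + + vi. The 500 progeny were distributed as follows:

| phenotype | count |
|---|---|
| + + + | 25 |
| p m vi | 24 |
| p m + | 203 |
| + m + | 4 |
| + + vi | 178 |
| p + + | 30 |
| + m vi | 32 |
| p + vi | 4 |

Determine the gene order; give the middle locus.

The two rarest classes, + m + and p + vi, are the double crossovers. Comparing them with the parentals, only the p allele has switched, so p is the middle locus and the order is m – p – vi.

p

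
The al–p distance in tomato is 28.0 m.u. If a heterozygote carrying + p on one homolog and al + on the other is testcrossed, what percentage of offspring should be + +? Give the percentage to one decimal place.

A map distance of 28.0 m.u. corresponds to a recombination frequency of 0.280.
The F1 is + p / al +, so + + is a recombinant gamete class with expected frequency r/2 = 0.280/2 = 0.1400.
That is 0.1400 = 14.0% of the progeny.

14.0%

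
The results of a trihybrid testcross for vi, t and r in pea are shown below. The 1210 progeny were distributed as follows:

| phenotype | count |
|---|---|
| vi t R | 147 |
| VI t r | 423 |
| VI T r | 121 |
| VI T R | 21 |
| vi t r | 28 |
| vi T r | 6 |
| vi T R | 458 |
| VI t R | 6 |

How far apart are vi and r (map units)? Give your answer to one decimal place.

5.0 map units

The two most frequent reciprocal classes, VI t r and vi T R, are the parental types, so the F1 was VI t r / vi T R.
The two rarest classes, VI t R and vi T r, are the double crossovers. Comparing them with the parentals, only the r allele has switched, so r is the middle locus and the order is vi – r – t.
Crossovers in the vi–r interval produce the single-crossover classes vi t r and VI T R (28 + 21 = 49) plus the double crossovers (12).
RF(vi–r) = (49 + 12) / 1210 = 61/1210 = 0.0504 → 5.0 map units.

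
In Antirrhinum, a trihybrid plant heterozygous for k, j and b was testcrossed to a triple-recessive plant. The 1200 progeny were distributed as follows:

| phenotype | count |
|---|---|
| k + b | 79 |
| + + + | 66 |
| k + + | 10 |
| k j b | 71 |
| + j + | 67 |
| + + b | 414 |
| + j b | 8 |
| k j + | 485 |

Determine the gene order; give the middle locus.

j

The two most frequent reciprocal classes, + + b and k j +, are the parental types, so the F1 was + + b / k j +.
The two rarest classes, + j b and k + +, are the double crossovers. Comparing them with the parentals, only the j allele has switched, so j is the middle locus and the order is b – j – k.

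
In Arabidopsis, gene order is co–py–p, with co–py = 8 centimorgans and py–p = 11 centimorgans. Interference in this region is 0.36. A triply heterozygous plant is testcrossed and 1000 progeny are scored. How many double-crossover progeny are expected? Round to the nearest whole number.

Map distances give recombination frequencies of 0.080 and 0.110 for the two intervals.
With interference 0.36 (so coincidence = 0.64), expected double-crossover frequency = 0.080 × 0.110 × 0.64 = 0.00563.
Expected number = 0.00563 × 1000 = 5.63 ≈ 6.

6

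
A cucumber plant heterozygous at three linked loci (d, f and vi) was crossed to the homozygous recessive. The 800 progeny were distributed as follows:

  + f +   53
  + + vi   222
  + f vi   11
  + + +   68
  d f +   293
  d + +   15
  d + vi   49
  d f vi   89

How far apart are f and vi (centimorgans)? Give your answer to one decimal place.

22.9 centimorgans

The two most frequent reciprocal classes, d f + and + + vi, are the parental types, so the F1 was d f + / + + vi.
The two rarest classes, d + + and + f vi, are the double crossovers. Comparing them with the parentals, only the f allele has switched, so f is the middle locus and the order is d – f – vi.
Crossovers in the f–vi interval produce the single-crossover classes d f vi and + + + (89 + 68 = 157) plus the double crossovers (26).
RF(f–vi) = (157 + 26) / 800 = 183/800 = 0.2288 → 22.9 centimorgans.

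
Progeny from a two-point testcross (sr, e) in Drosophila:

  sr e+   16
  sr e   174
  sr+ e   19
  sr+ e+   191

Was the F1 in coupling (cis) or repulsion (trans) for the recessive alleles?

The two most frequent classes are sr+ e+ (191) and sr e (174); these are the parental (non-recombinant) types.
So the F1 carried sr+ e+ on one chromosome and sr e on the other — the recessive alleles are on the same chromosome (cis / coupling).

cis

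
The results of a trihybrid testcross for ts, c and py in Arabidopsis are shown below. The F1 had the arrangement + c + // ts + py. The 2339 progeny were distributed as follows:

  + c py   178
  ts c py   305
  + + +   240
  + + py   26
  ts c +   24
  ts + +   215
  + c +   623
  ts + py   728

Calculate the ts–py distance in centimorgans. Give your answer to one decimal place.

18.9 centimorgans

The two rarest classes, ts c + and + + py, are the double crossovers. Comparing them with the parentals, only the ts allele has switched, so ts is the middle locus and the order is py – ts – c.
Crossovers in the py–ts interval produce the single-crossover classes + c py and ts + + (178 + 215 = 393) plus the double crossovers (50).
RF(py–ts) = (393 + 50) / 2339 = 443/2339 = 0.1894 → 18.9 centimorgans.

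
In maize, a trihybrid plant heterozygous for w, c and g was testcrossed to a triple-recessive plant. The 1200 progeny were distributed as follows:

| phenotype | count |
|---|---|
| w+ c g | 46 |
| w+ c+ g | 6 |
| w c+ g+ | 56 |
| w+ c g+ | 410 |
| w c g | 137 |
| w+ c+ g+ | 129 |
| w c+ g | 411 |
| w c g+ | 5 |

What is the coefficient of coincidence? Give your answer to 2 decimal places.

The two most frequent reciprocal classes, w c+ g and w+ c g+, are the parental types, so the F1 was w c+ g / w+ c g+.
The two rarest classes, w+ c+ g and w c g+, are the double crossovers. Comparing them with the parentals, only the w allele has switched, so w is the middle locus and the order is g – w – c.
g–w: (102 + 11)/1200 = 0.0942; w–c: (266 + 11)/1200 = 0.2308.
Expected DCO frequency = 0.0942 × 0.2308 ≈ 0.02174; observed = 11/1200 ≈ 0.00917.
Coefficient of coincidence = 0.00917/0.02174 ≈ 0.42.

0.42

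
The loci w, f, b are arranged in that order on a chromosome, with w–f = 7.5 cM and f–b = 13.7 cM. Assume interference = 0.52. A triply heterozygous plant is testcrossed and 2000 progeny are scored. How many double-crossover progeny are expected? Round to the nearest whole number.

10

Map distances give recombination frequencies of 0.075 and 0.137 for the two intervals.
With interference 0.52 (so coincidence = 0.48), expected double-crossover frequency = 0.075 × 0.137 × 0.48 = 0.00493.
Expected number = 0.00493 × 2000 = 9.86 ≈ 10.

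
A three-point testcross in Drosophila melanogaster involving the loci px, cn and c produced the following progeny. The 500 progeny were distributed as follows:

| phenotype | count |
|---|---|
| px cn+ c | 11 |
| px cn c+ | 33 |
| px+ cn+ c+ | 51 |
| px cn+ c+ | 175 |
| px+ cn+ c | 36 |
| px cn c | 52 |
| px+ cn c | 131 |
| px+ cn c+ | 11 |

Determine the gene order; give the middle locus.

The two most frequent reciprocal classes, px+ cn c and px cn+ c+, are the parental types, so the F1 was px+ cn c / px cn+ c+.
The two rarest classes, px+ cn c+ and px cn+ c, are the double crossovers. Comparing them with the parentals, only the c allele has switched, so c is the middle locus and the order is cn – c – px.

c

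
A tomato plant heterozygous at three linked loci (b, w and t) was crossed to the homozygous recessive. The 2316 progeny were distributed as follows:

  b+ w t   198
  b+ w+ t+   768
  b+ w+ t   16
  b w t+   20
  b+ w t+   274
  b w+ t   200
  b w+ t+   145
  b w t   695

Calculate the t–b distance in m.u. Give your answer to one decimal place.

16.4 m.u.

The two most frequent reciprocal classes, b+ w+ t+ and b w t, are the parental types, so the F1 was b+ w+ t+ / b w t.
The two rarest classes, b+ w+ t and b w t+, are the double crossovers. Comparing them with the parentals, only the t allele has switched, so t is the middle locus and the order is w – t – b.
Crossovers in the t–b interval produce the single-crossover classes b w+ t+ and b+ w t (145 + 198 = 343) plus the double crossovers (36).
RF(t–b) = (343 + 36) / 2316 = 379/2316 = 0.1636 → 16.4 m.u.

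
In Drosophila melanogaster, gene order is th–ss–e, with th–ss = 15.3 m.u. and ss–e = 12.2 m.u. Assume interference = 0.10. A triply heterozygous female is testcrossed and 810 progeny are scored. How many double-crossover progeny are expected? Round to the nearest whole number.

Map distances give recombination frequencies of 0.153 and 0.122 for the two intervals.
With interference 0.10 (so coincidence = 0.90), expected double-crossover frequency = 0.153 × 0.122 × 0.90 = 0.01680.
Expected number = 0.01680 × 810 = 13.61 ≈ 14.

14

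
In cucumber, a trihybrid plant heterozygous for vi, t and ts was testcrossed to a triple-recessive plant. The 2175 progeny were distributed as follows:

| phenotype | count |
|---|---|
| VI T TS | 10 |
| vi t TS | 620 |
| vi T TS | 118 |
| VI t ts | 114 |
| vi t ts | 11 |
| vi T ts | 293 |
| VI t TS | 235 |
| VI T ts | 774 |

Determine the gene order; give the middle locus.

The two most frequent reciprocal classes, vi t TS and VI T ts, are the parental types, so the F1 was vi t TS / VI T ts.
The two rarest classes, vi t ts and VI T TS, are the double crossovers. Comparing them with the parentals, only the ts allele has switched, so ts is the middle locus and the order is t – ts – vi.

ts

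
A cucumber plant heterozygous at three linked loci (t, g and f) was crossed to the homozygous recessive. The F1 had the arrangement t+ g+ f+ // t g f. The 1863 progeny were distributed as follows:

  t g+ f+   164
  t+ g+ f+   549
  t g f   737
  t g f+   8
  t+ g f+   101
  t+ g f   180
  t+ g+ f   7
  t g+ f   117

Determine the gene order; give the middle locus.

f

The two rarest classes, t+ g+ f and t g f+, are the double crossovers. Comparing them with the parentals, only the f allele has switched, so f is the middle locus and the order is t – f – g.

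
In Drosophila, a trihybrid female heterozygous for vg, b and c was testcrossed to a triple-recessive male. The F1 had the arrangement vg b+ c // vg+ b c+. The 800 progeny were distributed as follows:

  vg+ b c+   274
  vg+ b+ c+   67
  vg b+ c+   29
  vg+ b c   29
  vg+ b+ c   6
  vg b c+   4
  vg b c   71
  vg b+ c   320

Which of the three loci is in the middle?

vg

The two rarest classes, vg+ b+ c and vg b c+, are the double crossovers. Comparing them with the parentals, only the vg allele has switched, so vg is the middle locus and the order is b – vg – c.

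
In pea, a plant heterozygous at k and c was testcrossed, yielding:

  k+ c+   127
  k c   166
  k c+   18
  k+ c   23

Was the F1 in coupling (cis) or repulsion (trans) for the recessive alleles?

cis

The two most frequent classes are k+ c+ (127) and k c (166); these are the parental (non-recombinant) types.
So the F1 carried k+ c+ on one chromosome and k c on the other — the recessive alleles are on the same chromosome (cis / coupling).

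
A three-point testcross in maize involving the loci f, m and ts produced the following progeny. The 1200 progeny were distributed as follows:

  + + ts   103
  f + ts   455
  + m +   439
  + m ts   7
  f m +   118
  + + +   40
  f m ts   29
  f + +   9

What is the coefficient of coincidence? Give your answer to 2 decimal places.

0.95

The two most frequent reciprocal classes, f + ts and + m +, are the parental types, so the F1 was f + ts / + m +.
The two rarest classes, f + + and + m ts, are the double crossovers. Comparing them with the parentals, only the ts allele has switched, so ts is the middle locus and the order is m – ts – f.
m–ts: (69 + 16)/1200 = 0.0708; ts–f: (221 + 16)/1200 = 0.1975.
Expected DCO frequency = 0.0708 × 0.1975 ≈ 0.01398; observed = 16/1200 ≈ 0.01333.
Coefficient of coincidence = 0.01333/0.01398 ≈ 0.95.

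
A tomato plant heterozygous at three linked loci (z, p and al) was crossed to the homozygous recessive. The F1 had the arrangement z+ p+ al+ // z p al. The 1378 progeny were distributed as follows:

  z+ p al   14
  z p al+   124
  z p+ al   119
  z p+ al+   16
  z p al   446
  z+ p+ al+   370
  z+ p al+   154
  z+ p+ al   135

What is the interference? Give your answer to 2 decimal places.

The two rarest classes, z p+ al+ and z+ p al, are the double crossovers. Comparing them with the parentals, only the z allele has switched, so z is the middle locus and the order is p – z – al.
p–z: (273 + 30)/1378 = 0.2199; z–al: (259 + 30)/1378 = 0.2097.
Expected DCO frequency = 0.2199 × 0.2097 ≈ 0.04611; observed = 30/1378 ≈ 0.02177.
Coefficient of coincidence = 0.02177/0.04611 ≈ 0.47; interference = 1 − 0.47 = 0.53.

0.53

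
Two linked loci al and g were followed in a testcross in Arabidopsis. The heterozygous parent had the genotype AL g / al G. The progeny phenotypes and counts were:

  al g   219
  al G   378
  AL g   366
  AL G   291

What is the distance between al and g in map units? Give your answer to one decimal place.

The recombinant classes are AL G and al g: 291 + 219 = 510.
Recombination frequency = 510/1254 = 0.4067 ≈ 40.7%, i.e. 40.7 map units.

40.7 map units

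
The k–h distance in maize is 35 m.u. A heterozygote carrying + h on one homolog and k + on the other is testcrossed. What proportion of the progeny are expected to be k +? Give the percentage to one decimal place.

A map distance of 35 m.u. corresponds to a recombination frequency of 0.350.
The F1 is + h / k +, so k + is a parental gamete class with expected frequency (1 − r)/2 = 0.650/2 = 0.3250.
That is 0.3250 = 32.5% of the progeny.

32.5%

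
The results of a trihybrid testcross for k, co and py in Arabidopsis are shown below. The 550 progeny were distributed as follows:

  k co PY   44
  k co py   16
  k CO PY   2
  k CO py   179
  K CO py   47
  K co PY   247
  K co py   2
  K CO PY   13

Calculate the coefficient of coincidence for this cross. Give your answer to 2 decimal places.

0.70

The two most frequent reciprocal classes, K co PY and k CO py, are the parental types, so the F1 was K co PY / k CO py.
The two rarest classes, K co py and k CO PY, are the double crossovers. Comparing them with the parentals, only the py allele has switched, so py is the middle locus and the order is co – py – k.
co–py: (29 + 4)/550 = 0.0600; py–k: (91 + 4)/550 = 0.1727.
Expected DCO frequency = 0.0600 × 0.1727 ≈ 0.01036; observed = 4/550 ≈ 0.00727.
Coefficient of coincidence = 0.00727/0.01036 ≈ 0.70.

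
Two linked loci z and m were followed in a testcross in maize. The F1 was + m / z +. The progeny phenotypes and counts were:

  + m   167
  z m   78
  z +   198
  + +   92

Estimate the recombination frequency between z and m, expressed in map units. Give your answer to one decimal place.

31.8 map units

The recombinant classes are + + and z m: 92 + 78 = 170.
Recombination frequency = 170/535 = 0.3178 ≈ 31.8%, i.e. 31.8 map units.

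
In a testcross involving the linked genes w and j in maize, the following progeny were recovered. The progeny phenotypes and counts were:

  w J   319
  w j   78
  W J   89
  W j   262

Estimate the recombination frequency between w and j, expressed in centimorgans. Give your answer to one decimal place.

The two most frequent classes, W j (262) and w J (319), are the parental types, so the F1 was W j / w J.
The recombinant classes are W J and w j: 89 + 78 = 167.
Recombination frequency = 167/748 = 0.2233 ≈ 22.3%, i.e. 22.3 centimorgans.

22.3 centimorgans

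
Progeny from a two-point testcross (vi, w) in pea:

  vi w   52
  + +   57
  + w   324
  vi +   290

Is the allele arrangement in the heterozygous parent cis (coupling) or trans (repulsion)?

The two most frequent classes are + w (324) and vi + (290); these are the parental (non-recombinant) types.
So the F1 carried + w on one chromosome and vi + on the other — the recessive alleles are on opposite chromosomes (trans / repulsion).

trans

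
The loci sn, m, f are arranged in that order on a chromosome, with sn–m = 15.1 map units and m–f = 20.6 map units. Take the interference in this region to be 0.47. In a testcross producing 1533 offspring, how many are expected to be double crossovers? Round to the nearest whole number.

25

Map distances give recombination frequencies of 0.151 and 0.206 for the two intervals.
With interference 0.47 (so coincidence = 0.53), expected double-crossover frequency = 0.151 × 0.206 × 0.53 = 0.01649.
Expected number = 0.01649 × 1533 = 25.27 ≈ 25.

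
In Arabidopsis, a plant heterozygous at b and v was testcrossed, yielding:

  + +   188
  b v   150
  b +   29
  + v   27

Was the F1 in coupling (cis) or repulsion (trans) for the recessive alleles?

cis

The two most frequent classes are + + (188) and b v (150); these are the parental (non-recombinant) types.
So the F1 carried + + on one chromosome and b v on the other — the recessive alleles are on the same chromosome (cis / coupling).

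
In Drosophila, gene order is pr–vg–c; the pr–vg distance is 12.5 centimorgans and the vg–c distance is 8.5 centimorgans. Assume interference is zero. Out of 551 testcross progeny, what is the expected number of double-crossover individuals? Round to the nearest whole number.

6

Map distances give recombination frequencies of 0.125 and 0.085 for the two intervals.
With no interference, expected double-crossover frequency = 0.125 × 0.085 = 0.01063.
Expected number = 0.01063 × 551 = 5.85 ≈ 6.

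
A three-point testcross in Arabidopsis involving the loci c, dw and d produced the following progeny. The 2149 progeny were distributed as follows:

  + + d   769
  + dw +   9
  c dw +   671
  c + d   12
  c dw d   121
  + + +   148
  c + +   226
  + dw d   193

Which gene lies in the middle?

The two most frequent reciprocal classes, + + d and c dw +, are the parental types, so the F1 was + + d / c dw +.
The two rarest classes, c + d and + dw +, are the double crossovers. Comparing them with the parentals, only the c allele has switched, so c is the middle locus and the order is dw – c – d.

c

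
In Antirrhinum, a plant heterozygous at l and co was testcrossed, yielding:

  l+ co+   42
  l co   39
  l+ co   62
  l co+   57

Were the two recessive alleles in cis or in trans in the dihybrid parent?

trans

The two most frequent classes are l+ co (62) and l co+ (57); these are the parental (non-recombinant) types.
So the F1 carried l+ co on one chromosome and l co+ on the other — the recessive alleles are on opposite chromosomes (trans / repulsion).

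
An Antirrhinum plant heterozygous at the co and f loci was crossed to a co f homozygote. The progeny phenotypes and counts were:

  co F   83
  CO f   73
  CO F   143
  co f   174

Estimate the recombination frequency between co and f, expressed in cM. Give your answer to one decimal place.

The two most frequent classes, CO F (143) and co f (174), are the parental types, so the F1 was CO F / co f.
The recombinant classes are CO f and co F: 73 + 83 = 156.
Recombination frequency = 156/473 = 0.3298 ≈ 33.0%, i.e. 33.0 cM.

33.0 cM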